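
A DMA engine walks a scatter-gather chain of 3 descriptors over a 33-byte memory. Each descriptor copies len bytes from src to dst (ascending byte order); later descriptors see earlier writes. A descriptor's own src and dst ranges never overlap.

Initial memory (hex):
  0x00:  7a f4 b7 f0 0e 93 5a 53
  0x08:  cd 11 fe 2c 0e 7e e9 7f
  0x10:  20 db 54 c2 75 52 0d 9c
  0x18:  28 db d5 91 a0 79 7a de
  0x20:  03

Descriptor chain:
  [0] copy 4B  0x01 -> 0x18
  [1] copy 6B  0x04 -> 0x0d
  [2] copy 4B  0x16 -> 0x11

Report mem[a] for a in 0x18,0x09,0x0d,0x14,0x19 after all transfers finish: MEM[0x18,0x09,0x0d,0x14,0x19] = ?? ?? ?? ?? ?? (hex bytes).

D0: mem[0x18..0x1b] <- [f4 b7 f0 0e]
D1: mem[0x0d..0x12] <- [0e 93 5a 53 cd 11]
D2: mem[0x11..0x14] <- [0d 9c f4 b7]
query mem[0x18]=0xf4, mem[0x09]=0x11, mem[0x0d]=0x0e, mem[0x14]=0xb7, mem[0x19]=0xb7

MEM[0x18,0x09,0x0d,0x14,0x19] = f4 11 0e b7 b7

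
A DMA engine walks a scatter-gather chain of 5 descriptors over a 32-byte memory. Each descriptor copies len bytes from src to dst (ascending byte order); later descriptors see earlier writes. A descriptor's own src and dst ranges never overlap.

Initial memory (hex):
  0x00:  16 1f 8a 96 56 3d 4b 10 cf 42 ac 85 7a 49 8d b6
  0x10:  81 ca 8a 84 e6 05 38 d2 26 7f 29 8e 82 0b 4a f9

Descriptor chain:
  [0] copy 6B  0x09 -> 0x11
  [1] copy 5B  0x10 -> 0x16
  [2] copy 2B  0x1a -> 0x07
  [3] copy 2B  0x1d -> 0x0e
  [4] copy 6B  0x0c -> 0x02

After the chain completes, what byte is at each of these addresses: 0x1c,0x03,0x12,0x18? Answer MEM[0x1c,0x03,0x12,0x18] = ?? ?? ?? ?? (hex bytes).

  after D0: wrote 6B at 0x11 = 42ac857a498d
  after D1: wrote 5B at 0x16 = 8142ac857a
  after D2: wrote 2B at 0x07 = 7a8e
  after D3: wrote 2B at 0x0e = 0b4a
  after D4: wrote 6B at 0x02 = 7a490b4a8142
query mem[0x1c]=0x82, mem[0x03]=0x49, mem[0x12]=0xac, mem[0x18]=0xac

MEM[0x1c,0x03,0x12,0x18] = 82 49 ac ac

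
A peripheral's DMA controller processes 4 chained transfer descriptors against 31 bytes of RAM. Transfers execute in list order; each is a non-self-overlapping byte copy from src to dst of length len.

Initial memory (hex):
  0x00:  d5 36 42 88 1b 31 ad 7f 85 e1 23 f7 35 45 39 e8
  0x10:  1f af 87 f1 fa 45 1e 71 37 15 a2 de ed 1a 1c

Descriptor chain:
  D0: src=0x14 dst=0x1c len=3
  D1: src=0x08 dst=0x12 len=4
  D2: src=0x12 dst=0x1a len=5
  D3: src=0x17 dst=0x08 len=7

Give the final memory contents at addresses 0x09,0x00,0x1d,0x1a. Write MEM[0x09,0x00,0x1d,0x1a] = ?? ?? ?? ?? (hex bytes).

MEM[0x09,0x00,0x1d,0x1a] = 37 d5 f7 85

  after D0: wrote 3B at 0x1c = fa451e
  after D1: wrote 4B at 0x12 = 85e123f7
  after D2: wrote 5B at 0x1a = 85e123f71e
  after D3: wrote 7B at 0x08 = 71371585e123f7
query mem[0x09]=0x37, mem[0x00]=0xd5, mem[0x1d]=0xf7, mem[0x1a]=0x85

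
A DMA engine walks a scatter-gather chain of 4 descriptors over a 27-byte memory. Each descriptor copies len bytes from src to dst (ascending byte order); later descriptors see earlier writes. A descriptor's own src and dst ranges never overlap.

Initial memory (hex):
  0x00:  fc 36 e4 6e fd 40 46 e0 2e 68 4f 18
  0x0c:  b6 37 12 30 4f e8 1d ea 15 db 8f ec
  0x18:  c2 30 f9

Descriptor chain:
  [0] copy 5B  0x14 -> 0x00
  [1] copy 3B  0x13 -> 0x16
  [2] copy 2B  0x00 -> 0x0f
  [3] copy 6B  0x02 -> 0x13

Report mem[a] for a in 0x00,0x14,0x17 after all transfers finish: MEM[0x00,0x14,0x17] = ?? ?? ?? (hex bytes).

  after D0: wrote 5B at 0x00 = 15db8fecc2
  after D1: wrote 3B at 0x16 = ea15db
  after D2: wrote 2B at 0x0f = 15db
  after D3: wrote 6B at 0x13 = 8fecc24046e0
query mem[0x00]=0x15, mem[0x14]=0xec, mem[0x17]=0x46

MEM[0x00,0x14,0x17] = 15 ec 46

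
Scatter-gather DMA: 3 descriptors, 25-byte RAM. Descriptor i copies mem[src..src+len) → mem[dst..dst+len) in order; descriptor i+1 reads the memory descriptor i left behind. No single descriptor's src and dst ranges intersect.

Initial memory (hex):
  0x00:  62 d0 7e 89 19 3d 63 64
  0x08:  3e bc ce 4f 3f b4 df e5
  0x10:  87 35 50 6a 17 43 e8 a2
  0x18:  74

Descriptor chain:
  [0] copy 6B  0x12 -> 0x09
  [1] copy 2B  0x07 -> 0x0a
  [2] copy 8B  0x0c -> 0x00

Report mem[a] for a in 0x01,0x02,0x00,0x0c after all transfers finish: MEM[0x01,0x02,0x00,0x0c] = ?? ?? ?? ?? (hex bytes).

MEM[0x01,0x02,0x00,0x0c] = e8 a2 43 43

#0 dst[0x09+6] := {0x50,0x6a,0x17,0x43,0xe8,0xa2}
#1 dst[0x0a+2] := {0x64,0x3e}
#2 dst[0x00+8] := {0x43,0xe8,0xa2,0xe5,0x87,0x35,0x50,0x6a}
query mem[0x01]=0xe8, mem[0x02]=0xa2, mem[0x00]=0x43, mem[0x0c]=0x43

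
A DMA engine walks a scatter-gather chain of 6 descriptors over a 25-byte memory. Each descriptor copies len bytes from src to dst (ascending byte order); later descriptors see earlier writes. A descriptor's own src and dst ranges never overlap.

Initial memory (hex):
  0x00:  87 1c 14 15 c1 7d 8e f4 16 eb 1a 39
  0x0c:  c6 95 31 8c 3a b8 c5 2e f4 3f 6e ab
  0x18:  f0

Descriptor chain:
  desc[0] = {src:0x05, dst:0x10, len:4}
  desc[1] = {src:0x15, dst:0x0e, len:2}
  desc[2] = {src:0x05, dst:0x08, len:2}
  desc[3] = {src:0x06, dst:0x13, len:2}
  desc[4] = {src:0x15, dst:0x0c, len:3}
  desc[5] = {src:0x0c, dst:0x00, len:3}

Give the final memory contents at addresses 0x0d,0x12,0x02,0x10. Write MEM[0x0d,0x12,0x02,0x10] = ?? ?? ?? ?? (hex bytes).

MEM[0x0d,0x12,0x02,0x10] = 6e f4 ab 7d

#0 dst[0x10+4] := {0x7d,0x8e,0xf4,0x16}
#1 dst[0x0e+2] := {0x3f,0x6e}
#2 dst[0x08+2] := {0x7d,0x8e}
#3 dst[0x13+2] := {0x8e,0xf4}
#4 dst[0x0c+3] := {0x3f,0x6e,0xab}
#5 dst[0x00+3] := {0x3f,0x6e,0xab}
query mem[0x0d]=0x6e, mem[0x12]=0xf4, mem[0x02]=0xab, mem[0x10]=0x7d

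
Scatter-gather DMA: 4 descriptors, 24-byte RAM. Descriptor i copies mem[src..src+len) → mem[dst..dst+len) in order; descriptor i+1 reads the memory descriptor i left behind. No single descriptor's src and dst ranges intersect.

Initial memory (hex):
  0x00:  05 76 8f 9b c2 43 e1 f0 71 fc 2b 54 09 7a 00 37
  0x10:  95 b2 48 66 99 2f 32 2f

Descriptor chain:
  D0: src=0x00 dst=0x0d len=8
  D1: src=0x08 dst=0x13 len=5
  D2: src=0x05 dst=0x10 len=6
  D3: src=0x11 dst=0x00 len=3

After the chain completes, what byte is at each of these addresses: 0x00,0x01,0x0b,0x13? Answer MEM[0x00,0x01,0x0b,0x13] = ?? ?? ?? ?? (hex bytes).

D0: mem[0x0d..0x14] <- [05 76 8f 9b c2 43 e1 f0]
D1: mem[0x13..0x17] <- [71 fc 2b 54 09]
D2: mem[0x10..0x15] <- [43 e1 f0 71 fc 2b]
D3: mem[0x00..0x02] <- [e1 f0 71]
query mem[0x00]=0xe1, mem[0x01]=0xf0, mem[0x0b]=0x54, mem[0x13]=0x71

MEM[0x00,0x01,0x0b,0x13] = e1 f0 54 71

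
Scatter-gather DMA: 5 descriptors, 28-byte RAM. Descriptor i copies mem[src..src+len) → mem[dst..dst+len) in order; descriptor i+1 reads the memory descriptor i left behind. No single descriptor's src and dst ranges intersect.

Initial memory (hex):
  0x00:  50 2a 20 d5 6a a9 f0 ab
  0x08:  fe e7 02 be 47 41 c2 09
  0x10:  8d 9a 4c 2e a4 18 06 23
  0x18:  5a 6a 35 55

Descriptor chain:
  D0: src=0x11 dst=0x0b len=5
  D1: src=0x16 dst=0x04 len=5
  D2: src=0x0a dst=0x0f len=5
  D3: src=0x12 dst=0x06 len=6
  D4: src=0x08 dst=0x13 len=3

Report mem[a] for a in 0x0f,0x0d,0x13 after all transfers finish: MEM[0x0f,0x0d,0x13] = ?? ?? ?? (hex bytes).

#0 dst[0x0b+5] := {0x9a,0x4c,0x2e,0xa4,0x18}
#1 dst[0x04+5] := {0x06,0x23,0x5a,0x6a,0x35}
#2 dst[0x0f+5] := {0x02,0x9a,0x4c,0x2e,0xa4}
#3 dst[0x06+6] := {0x2e,0xa4,0xa4,0x18,0x06,0x23}
#4 dst[0x13+3] := {0xa4,0x18,0x06}
query mem[0x0f]=0x02, mem[0x0d]=0x2e, mem[0x13]=0xa4

MEM[0x0f,0x0d,0x13] = 02 2e a4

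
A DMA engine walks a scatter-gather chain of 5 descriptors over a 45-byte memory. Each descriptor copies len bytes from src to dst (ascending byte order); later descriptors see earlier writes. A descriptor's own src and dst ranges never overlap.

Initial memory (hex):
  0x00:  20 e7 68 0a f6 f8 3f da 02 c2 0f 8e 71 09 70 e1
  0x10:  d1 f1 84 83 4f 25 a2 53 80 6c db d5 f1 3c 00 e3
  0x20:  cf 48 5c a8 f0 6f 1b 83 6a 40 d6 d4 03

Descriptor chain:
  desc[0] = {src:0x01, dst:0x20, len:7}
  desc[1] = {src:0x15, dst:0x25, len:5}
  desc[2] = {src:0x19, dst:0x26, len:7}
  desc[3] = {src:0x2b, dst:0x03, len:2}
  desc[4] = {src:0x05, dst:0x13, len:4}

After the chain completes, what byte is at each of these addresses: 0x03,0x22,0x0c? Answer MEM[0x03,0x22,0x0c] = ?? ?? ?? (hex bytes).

  after D0: wrote 7B at 0x20 = e7680af6f83fda
  after D1: wrote 5B at 0x25 = 25a253806c
  after D2: wrote 7B at 0x26 = 6cdbd5f13c00e3
  after D3: wrote 2B at 0x03 = 00e3
  after D4: wrote 4B at 0x13 = f83fda02
query mem[0x03]=0x00, mem[0x22]=0x0a, mem[0x0c]=0x71

MEM[0x03,0x22,0x0c] = 00 0a 71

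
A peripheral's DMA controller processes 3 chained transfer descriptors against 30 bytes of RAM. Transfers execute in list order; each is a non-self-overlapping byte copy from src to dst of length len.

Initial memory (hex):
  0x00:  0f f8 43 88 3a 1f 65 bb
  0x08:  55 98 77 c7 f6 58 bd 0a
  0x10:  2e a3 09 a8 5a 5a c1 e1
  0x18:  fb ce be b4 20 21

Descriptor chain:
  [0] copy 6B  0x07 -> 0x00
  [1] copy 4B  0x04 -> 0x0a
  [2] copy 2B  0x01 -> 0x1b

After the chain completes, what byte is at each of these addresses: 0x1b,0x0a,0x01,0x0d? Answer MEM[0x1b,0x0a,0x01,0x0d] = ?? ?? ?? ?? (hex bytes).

D0: mem[0x00..0x05] <- [bb 55 98 77 c7 f6]
D1: mem[0x0a..0x0d] <- [c7 f6 65 bb]
D2: mem[0x1b..0x1c] <- [55 98]
query mem[0x1b]=0x55, mem[0x0a]=0xc7, mem[0x01]=0x55, mem[0x0d]=0xbb

MEM[0x1b,0x0a,0x01,0x0d] = 55 c7 55 bb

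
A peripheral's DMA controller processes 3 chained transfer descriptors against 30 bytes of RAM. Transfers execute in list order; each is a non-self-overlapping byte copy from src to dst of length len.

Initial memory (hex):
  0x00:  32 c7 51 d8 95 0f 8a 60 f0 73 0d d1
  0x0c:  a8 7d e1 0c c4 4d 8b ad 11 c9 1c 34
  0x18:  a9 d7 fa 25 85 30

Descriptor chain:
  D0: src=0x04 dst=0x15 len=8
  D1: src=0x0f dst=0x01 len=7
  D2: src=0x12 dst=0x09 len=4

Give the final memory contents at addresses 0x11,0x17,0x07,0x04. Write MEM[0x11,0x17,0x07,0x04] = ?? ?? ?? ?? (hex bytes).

MEM[0x11,0x17,0x07,0x04] = 4d 8a 95 8b

[0] 0x04->0x15 len=8 : 95 0f 8a 60 f0 73 0d d1
[1] 0x0f->0x01 len=7 : 0c c4 4d 8b ad 11 95
[2] 0x12->0x09 len=4 : 8b ad 11 95
query mem[0x11]=0x4d, mem[0x17]=0x8a, mem[0x07]=0x95, mem[0x04]=0x8b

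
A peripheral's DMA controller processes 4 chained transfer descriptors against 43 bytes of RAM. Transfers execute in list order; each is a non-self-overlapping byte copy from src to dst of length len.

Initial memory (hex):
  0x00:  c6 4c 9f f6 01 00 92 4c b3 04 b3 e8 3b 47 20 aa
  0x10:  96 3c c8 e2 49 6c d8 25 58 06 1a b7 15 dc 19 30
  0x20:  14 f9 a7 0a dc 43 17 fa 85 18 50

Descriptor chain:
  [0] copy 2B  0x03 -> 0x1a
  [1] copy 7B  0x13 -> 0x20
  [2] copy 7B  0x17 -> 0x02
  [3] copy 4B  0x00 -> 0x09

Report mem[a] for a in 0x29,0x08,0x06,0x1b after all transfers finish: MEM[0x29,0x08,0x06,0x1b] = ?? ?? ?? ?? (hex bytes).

D0: mem[0x1a..0x1b] <- [f6 01]
D1: mem[0x20..0x26] <- [e2 49 6c d8 25 58 06]
D2: mem[0x02..0x08] <- [25 58 06 f6 01 15 dc]
D3: mem[0x09..0x0c] <- [c6 4c 25 58]
query mem[0x29]=0x18, mem[0x08]=0xdc, mem[0x06]=0x01, mem[0x1b]=0x01

MEM[0x29,0x08,0x06,0x1b] = 18 dc 01 01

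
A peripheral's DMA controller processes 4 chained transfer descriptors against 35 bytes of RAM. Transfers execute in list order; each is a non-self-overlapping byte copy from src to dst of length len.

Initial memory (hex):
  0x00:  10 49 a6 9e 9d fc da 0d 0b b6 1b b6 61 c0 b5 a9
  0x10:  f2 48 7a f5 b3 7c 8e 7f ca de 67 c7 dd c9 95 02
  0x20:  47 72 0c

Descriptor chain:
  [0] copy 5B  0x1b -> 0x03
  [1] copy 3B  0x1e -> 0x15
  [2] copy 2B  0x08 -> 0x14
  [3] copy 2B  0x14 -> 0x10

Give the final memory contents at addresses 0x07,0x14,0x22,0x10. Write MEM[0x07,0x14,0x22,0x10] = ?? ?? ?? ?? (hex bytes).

MEM[0x07,0x14,0x22,0x10] = 02 0b 0c 0b

[0] 0x1b->0x03 len=5 : c7 dd c9 95 02
[1] 0x1e->0x15 len=3 : 95 02 47
[2] 0x08->0x14 len=2 : 0b b6
[3] 0x14->0x10 len=2 : 0b b6
query mem[0x07]=0x02, mem[0x14]=0x0b, mem[0x22]=0x0c, mem[0x10]=0x0b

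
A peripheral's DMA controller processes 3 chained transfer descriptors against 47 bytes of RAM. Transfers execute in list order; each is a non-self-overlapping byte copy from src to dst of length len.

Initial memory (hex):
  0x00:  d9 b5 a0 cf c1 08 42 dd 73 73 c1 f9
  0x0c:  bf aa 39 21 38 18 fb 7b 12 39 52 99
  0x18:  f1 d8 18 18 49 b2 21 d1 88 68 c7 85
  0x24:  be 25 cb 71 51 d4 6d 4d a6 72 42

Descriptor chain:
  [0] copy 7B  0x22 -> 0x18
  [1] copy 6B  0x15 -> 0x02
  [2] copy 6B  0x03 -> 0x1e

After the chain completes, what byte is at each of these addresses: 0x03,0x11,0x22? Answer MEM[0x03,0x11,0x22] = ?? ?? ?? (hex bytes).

MEM[0x03,0x11,0x22] = 52 18 be

[0] 0x22->0x18 len=7 : c7 85 be 25 cb 71 51
[1] 0x15->0x02 len=6 : 39 52 99 c7 85 be
[2] 0x03->0x1e len=6 : 52 99 c7 85 be 73
query mem[0x03]=0x52, mem[0x11]=0x18, mem[0x22]=0xbe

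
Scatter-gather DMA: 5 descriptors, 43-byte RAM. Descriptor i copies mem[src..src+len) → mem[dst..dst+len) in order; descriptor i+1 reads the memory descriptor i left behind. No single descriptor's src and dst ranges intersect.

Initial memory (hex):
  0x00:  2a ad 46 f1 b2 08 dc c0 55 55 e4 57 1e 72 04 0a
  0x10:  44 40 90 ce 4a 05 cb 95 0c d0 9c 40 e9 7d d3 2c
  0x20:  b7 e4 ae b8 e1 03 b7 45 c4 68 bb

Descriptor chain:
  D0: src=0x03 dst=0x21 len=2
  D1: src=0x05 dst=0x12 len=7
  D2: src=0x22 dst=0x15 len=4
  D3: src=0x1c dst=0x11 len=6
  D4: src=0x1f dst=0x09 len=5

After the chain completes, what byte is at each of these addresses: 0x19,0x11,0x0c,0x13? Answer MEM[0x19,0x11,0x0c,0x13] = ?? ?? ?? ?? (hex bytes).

  after D0: wrote 2B at 0x21 = f1b2
  after D1: wrote 7B at 0x12 = 08dcc05555e457
  after D2: wrote 4B at 0x15 = b2b8e103
  after D3: wrote 6B at 0x11 = e97dd32cb7f1
  after D4: wrote 5B at 0x09 = 2cb7f1b2b8
query mem[0x19]=0xd0, mem[0x11]=0xe9, mem[0x0c]=0xb2, mem[0x13]=0xd3

MEM[0x19,0x11,0x0c,0x13] = d0 e9 b2 d3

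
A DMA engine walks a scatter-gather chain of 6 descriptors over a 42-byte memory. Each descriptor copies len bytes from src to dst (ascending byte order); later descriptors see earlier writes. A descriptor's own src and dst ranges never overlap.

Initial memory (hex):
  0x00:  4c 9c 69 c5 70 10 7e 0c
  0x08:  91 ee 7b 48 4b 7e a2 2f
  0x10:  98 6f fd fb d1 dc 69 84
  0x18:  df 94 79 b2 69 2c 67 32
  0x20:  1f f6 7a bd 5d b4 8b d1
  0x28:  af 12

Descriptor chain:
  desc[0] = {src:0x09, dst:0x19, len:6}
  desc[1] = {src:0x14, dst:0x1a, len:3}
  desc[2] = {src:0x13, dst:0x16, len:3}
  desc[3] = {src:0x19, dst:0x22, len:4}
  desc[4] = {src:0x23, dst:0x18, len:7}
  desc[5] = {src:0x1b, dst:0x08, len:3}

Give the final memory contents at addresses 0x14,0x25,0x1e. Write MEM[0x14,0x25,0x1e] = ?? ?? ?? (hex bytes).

D0: mem[0x19..0x1e] <- [ee 7b 48 4b 7e a2]
D1: mem[0x1a..0x1c] <- [d1 dc 69]
D2: mem[0x16..0x18] <- [fb d1 dc]
D3: mem[0x22..0x25] <- [ee d1 dc 69]
D4: mem[0x18..0x1e] <- [d1 dc 69 8b d1 af 12]
D5: mem[0x08..0x0a] <- [8b d1 af]
query mem[0x14]=0xd1, mem[0x25]=0x69, mem[0x1e]=0x12

MEM[0x14,0x25,0x1e] = d1 69 12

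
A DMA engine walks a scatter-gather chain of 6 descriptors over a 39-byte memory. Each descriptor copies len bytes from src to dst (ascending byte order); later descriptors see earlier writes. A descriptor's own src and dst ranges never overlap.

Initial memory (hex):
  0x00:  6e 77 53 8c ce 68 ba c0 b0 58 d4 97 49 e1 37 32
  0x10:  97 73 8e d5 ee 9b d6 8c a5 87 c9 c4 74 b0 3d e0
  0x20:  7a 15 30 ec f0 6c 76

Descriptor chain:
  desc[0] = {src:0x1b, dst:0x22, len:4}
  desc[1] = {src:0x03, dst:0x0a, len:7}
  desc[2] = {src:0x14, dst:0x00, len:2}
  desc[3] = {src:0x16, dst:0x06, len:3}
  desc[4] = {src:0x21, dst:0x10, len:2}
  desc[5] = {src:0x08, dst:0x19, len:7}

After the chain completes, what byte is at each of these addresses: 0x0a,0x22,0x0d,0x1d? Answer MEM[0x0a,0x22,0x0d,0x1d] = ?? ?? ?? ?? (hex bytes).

[0] 0x1b->0x22 len=4 : c4 74 b0 3d
[1] 0x03->0x0a len=7 : 8c ce 68 ba c0 b0 58
[2] 0x14->0x00 len=2 : ee 9b
[3] 0x16->0x06 len=3 : d6 8c a5
[4] 0x21->0x10 len=2 : 15 c4
[5] 0x08->0x19 len=7 : a5 58 8c ce 68 ba c0
query mem[0x0a]=0x8c, mem[0x22]=0xc4, mem[0x0d]=0xba, mem[0x1d]=0x68

MEM[0x0a,0x22,0x0d,0x1d] = 8c c4 ba 68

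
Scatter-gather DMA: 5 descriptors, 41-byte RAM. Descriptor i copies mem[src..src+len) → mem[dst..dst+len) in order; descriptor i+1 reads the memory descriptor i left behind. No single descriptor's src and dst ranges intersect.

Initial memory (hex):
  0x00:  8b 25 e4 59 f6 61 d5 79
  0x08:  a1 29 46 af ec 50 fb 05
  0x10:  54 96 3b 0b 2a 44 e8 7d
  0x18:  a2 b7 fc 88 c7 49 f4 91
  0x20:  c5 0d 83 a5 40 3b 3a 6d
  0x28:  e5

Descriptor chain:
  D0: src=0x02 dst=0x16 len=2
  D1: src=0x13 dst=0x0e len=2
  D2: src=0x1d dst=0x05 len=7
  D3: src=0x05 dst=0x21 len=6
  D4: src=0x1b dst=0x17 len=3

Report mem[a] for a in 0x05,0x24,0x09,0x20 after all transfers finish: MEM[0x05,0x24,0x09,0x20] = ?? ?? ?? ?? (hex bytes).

#0 dst[0x16+2] := {0xe4,0x59}
#1 dst[0x0e+2] := {0x0b,0x2a}
#2 dst[0x05+7] := {0x49,0xf4,0x91,0xc5,0x0d,0x83,0xa5}
#3 dst[0x21+6] := {0x49,0xf4,0x91,0xc5,0x0d,0x83}
#4 dst[0x17+3] := {0x88,0xc7,0x49}
query mem[0x05]=0x49, mem[0x24]=0xc5, mem[0x09]=0x0d, mem[0x20]=0xc5

MEM[0x05,0x24,0x09,0x20] = 49 c5 0d c5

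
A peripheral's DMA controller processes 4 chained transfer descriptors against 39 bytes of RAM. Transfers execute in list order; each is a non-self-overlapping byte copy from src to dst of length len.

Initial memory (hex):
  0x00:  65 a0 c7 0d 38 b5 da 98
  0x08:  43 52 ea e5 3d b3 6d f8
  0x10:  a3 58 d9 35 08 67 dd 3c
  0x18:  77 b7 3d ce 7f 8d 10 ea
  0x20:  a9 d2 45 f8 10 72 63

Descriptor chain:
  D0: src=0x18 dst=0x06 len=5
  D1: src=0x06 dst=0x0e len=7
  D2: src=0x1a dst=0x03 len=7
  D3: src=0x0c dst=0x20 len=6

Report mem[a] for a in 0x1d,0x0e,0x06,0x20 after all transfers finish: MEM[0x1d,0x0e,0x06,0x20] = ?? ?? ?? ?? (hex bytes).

MEM[0x1d,0x0e,0x06,0x20] = 8d 77 8d 3d

  after D0: wrote 5B at 0x06 = 77b73dce7f
  after D1: wrote 7B at 0x0e = 77b73dce7fe53d
  after D2: wrote 7B at 0x03 = 3dce7f8d10eaa9
  after D3: wrote 6B at 0x20 = 3db377b73dce
query mem[0x1d]=0x8d, mem[0x0e]=0x77, mem[0x06]=0x8d, mem[0x20]=0x3d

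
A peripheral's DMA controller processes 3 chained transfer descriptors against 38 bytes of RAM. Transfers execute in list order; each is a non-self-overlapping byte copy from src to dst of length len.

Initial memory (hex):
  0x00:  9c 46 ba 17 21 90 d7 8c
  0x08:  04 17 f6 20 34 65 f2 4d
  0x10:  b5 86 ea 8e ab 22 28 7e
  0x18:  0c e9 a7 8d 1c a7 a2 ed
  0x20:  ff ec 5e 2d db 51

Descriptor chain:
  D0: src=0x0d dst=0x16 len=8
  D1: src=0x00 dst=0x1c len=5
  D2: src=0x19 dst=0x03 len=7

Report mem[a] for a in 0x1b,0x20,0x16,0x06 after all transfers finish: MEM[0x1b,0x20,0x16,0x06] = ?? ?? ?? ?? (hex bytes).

  after D0: wrote 8B at 0x16 = 65f24db586ea8eab
  after D1: wrote 5B at 0x1c = 9c46ba1721
  after D2: wrote 7B at 0x03 = b586ea9c46ba17
query mem[0x1b]=0xea, mem[0x20]=0x21, mem[0x16]=0x65, mem[0x06]=0x9c

MEM[0x1b,0x20,0x16,0x06] = ea 21 65 9c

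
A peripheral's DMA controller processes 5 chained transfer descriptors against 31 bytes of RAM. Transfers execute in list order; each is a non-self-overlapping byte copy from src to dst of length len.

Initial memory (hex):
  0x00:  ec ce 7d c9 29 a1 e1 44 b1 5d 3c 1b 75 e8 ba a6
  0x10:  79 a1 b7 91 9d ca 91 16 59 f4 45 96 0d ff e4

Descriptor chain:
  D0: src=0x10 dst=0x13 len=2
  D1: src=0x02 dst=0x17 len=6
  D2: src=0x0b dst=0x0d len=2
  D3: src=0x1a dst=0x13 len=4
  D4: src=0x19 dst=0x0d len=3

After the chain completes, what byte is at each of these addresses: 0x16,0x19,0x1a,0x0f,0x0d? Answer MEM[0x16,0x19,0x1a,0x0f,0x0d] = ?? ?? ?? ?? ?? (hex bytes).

D0: mem[0x13..0x14] <- [79 a1]
D1: mem[0x17..0x1c] <- [7d c9 29 a1 e1 44]
D2: mem[0x0d..0x0e] <- [1b 75]
D3: mem[0x13..0x16] <- [a1 e1 44 ff]
D4: mem[0x0d..0x0f] <- [29 a1 e1]
query mem[0x16]=0xff, mem[0x19]=0x29, mem[0x1a]=0xa1, mem[0x0f]=0xe1, mem[0x0d]=0x29

MEM[0x16,0x19,0x1a,0x0f,0x0d] = ff 29 a1 e1 29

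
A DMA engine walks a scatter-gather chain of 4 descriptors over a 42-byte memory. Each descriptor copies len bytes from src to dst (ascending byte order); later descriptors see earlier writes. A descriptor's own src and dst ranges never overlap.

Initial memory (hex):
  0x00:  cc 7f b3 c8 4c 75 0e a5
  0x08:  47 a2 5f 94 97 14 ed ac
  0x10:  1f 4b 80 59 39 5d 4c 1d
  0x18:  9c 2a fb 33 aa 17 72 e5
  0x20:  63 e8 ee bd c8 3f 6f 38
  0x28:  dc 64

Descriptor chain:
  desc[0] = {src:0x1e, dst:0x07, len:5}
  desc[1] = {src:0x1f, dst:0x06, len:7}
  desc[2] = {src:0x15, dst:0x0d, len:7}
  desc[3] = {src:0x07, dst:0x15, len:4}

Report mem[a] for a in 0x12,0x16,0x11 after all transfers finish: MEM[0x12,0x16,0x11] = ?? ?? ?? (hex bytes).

MEM[0x12,0x16,0x11] = fb e8 2a

D0: mem[0x07..0x0b] <- [72 e5 63 e8 ee]
D1: mem[0x06..0x0c] <- [e5 63 e8 ee bd c8 3f]
D2: mem[0x0d..0x13] <- [5d 4c 1d 9c 2a fb 33]
D3: mem[0x15..0x18] <- [63 e8 ee bd]
query mem[0x12]=0xfb, mem[0x16]=0xe8, mem[0x11]=0x2a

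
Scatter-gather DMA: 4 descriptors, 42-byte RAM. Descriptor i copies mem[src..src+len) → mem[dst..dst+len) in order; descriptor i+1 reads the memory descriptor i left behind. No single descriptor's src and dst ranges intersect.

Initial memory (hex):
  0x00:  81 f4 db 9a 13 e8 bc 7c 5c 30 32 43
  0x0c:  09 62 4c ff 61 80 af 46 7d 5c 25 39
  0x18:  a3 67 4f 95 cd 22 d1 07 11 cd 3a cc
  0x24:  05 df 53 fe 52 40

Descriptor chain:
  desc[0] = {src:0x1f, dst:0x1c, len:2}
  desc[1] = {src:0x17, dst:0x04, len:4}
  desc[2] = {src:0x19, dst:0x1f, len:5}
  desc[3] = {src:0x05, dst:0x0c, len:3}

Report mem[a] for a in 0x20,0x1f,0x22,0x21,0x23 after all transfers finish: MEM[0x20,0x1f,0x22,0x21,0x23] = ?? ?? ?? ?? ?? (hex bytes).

MEM[0x20,0x1f,0x22,0x21,0x23] = 4f 67 07 95 11

D0: mem[0x1c..0x1d] <- [07 11]
D1: mem[0x04..0x07] <- [39 a3 67 4f]
D2: mem[0x1f..0x23] <- [67 4f 95 07 11]
D3: mem[0x0c..0x0e] <- [a3 67 4f]
query mem[0x20]=0x4f, mem[0x1f]=0x67, mem[0x22]=0x07, mem[0x21]=0x95, mem[0x23]=0x11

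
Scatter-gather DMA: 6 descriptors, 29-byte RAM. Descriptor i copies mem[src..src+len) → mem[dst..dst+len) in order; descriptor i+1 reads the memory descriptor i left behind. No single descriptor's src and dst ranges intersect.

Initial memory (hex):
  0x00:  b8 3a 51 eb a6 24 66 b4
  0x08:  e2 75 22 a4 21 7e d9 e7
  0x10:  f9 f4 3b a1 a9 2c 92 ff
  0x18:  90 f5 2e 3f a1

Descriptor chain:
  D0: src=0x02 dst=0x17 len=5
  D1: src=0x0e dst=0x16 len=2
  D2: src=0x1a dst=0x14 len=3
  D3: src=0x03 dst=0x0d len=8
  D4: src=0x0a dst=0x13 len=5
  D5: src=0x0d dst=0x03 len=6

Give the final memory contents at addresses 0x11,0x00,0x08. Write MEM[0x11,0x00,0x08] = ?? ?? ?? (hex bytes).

MEM[0x11,0x00,0x08] = b4 b8 e2

[0] 0x02->0x17 len=5 : 51 eb a6 24 66
[1] 0x0e->0x16 len=2 : d9 e7
[2] 0x1a->0x14 len=3 : 24 66 a1
[3] 0x03->0x0d len=8 : eb a6 24 66 b4 e2 75 22
[4] 0x0a->0x13 len=5 : 22 a4 21 eb a6
[5] 0x0d->0x03 len=6 : eb a6 24 66 b4 e2
query mem[0x11]=0xb4, mem[0x00]=0xb8, mem[0x08]=0xe2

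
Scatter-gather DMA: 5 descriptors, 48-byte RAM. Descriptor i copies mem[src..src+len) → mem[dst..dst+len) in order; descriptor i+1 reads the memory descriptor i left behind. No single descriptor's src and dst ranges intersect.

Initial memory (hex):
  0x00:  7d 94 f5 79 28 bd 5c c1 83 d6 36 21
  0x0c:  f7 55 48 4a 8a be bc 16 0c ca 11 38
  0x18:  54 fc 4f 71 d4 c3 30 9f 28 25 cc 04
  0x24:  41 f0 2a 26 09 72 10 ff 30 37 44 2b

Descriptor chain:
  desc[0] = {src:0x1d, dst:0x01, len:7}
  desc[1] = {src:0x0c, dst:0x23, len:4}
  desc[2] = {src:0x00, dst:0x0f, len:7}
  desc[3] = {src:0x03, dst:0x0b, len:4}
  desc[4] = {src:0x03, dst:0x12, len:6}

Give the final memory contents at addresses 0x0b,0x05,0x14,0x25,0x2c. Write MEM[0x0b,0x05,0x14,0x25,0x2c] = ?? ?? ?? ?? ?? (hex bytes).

MEM[0x0b,0x05,0x14,0x25,0x2c] = 9f 25 25 48 30

#0 dst[0x01+7] := {0xc3,0x30,0x9f,0x28,0x25,0xcc,0x04}
#1 dst[0x23+4] := {0xf7,0x55,0x48,0x4a}
#2 dst[0x0f+7] := {0x7d,0xc3,0x30,0x9f,0x28,0x25,0xcc}
#3 dst[0x0b+4] := {0x9f,0x28,0x25,0xcc}
#4 dst[0x12+6] := {0x9f,0x28,0x25,0xcc,0x04,0x83}
query mem[0x0b]=0x9f, mem[0x05]=0x25, mem[0x14]=0x25, mem[0x25]=0x48, mem[0x2c]=0x30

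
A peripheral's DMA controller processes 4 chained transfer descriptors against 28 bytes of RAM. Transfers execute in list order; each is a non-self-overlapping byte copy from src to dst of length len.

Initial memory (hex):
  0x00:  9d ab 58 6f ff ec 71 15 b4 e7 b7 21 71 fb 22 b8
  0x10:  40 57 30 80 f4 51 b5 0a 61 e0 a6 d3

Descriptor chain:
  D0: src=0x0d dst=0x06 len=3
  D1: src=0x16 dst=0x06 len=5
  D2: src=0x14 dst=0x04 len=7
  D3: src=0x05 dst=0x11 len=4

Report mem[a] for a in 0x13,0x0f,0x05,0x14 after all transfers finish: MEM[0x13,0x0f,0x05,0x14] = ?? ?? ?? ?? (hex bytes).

#0 dst[0x06+3] := {0xfb,0x22,0xb8}
#1 dst[0x06+5] := {0xb5,0x0a,0x61,0xe0,0xa6}
#2 dst[0x04+7] := {0xf4,0x51,0xb5,0x0a,0x61,0xe0,0xa6}
#3 dst[0x11+4] := {0x51,0xb5,0x0a,0x61}
query mem[0x13]=0x0a, mem[0x0f]=0xb8, mem[0x05]=0x51, mem[0x14]=0x61

MEM[0x13,0x0f,0x05,0x14] = 0a b8 51 61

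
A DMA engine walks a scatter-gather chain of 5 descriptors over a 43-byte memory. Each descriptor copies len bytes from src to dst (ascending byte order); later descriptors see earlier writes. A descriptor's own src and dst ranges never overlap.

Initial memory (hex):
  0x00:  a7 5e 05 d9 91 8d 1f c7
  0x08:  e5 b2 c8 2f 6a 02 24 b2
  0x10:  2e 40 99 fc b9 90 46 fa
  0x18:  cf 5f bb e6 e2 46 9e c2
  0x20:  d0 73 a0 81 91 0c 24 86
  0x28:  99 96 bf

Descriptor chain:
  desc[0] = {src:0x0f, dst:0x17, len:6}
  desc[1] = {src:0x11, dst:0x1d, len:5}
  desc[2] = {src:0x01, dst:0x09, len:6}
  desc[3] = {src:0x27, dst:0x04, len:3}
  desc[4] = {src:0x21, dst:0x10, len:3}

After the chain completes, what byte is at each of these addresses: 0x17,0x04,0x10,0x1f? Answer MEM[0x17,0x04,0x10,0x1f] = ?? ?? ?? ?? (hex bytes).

MEM[0x17,0x04,0x10,0x1f] = b2 86 90 fc

[0] 0x0f->0x17 len=6 : b2 2e 40 99 fc b9
[1] 0x11->0x1d len=5 : 40 99 fc b9 90
[2] 0x01->0x09 len=6 : 5e 05 d9 91 8d 1f
[3] 0x27->0x04 len=3 : 86 99 96
[4] 0x21->0x10 len=3 : 90 a0 81
query mem[0x17]=0xb2, mem[0x04]=0x86, mem[0x10]=0x90, mem[0x1f]=0xfc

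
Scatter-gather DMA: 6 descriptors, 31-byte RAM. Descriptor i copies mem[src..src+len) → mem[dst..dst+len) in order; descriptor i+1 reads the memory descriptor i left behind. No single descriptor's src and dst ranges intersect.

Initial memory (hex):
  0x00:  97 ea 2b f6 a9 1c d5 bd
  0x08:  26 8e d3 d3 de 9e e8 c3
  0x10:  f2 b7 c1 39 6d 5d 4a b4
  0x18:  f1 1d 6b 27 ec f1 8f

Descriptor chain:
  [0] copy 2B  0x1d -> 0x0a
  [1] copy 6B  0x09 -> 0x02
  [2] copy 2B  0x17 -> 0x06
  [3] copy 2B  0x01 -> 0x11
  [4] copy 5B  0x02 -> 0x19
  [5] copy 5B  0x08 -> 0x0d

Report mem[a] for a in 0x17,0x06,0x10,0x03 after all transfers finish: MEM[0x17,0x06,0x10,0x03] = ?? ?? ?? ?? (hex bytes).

[0] 0x1d->0x0a len=2 : f1 8f
[1] 0x09->0x02 len=6 : 8e f1 8f de 9e e8
[2] 0x17->0x06 len=2 : b4 f1
[3] 0x01->0x11 len=2 : ea 8e
[4] 0x02->0x19 len=5 : 8e f1 8f de b4
[5] 0x08->0x0d len=5 : 26 8e f1 8f de
query mem[0x17]=0xb4, mem[0x06]=0xb4, mem[0x10]=0x8f, mem[0x03]=0xf1

MEM[0x17,0x06,0x10,0x03] = b4 b4 8f f1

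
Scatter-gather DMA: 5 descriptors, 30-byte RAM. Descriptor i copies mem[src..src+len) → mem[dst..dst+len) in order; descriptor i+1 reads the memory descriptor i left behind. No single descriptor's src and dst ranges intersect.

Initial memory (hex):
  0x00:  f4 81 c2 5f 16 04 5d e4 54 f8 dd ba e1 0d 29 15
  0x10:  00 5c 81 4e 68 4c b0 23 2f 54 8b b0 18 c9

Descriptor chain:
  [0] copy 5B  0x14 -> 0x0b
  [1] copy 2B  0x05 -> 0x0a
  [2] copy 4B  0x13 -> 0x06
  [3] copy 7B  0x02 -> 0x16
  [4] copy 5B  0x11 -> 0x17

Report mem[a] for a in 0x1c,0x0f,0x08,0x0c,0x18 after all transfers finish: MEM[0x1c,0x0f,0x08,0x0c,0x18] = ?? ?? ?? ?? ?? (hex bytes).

  after D0: wrote 5B at 0x0b = 684cb0232f
  after D1: wrote 2B at 0x0a = 045d
  after D2: wrote 4B at 0x06 = 4e684cb0
  after D3: wrote 7B at 0x16 = c25f16044e684c
  after D4: wrote 5B at 0x17 = 5c814e684c
query mem[0x1c]=0x4c, mem[0x0f]=0x2f, mem[0x08]=0x4c, mem[0x0c]=0x4c, mem[0x18]=0x81

MEM[0x1c,0x0f,0x08,0x0c,0x18] = 4c 2f 4c 4c 81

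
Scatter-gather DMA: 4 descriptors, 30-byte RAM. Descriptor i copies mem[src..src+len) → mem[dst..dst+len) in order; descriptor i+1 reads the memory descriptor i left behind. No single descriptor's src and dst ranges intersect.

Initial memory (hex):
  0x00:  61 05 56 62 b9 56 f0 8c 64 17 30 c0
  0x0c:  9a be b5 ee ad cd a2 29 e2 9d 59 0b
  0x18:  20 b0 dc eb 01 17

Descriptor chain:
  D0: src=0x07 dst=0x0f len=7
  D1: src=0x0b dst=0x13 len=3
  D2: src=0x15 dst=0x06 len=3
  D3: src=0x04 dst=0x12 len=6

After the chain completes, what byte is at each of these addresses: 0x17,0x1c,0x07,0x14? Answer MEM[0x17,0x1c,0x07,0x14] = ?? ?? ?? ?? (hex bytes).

D0: mem[0x0f..0x15] <- [8c 64 17 30 c0 9a be]
D1: mem[0x13..0x15] <- [c0 9a be]
D2: mem[0x06..0x08] <- [be 59 0b]
D3: mem[0x12..0x17] <- [b9 56 be 59 0b 17]
query mem[0x17]=0x17, mem[0x1c]=0x01, mem[0x07]=0x59, mem[0x14]=0xbe

MEM[0x17,0x1c,0x07,0x14] = 17 01 59 be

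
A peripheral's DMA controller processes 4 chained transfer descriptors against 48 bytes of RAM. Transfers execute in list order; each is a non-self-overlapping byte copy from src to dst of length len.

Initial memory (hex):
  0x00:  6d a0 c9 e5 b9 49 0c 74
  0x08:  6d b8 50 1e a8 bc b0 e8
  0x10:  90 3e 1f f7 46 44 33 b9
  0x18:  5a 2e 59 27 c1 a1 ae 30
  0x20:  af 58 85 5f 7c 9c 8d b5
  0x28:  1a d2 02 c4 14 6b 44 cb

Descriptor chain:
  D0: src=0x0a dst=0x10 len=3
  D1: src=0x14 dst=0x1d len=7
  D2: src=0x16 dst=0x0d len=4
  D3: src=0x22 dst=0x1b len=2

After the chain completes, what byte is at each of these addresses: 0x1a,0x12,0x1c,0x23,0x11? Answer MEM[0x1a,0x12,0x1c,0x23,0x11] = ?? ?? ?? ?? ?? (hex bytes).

MEM[0x1a,0x12,0x1c,0x23,0x11] = 59 a8 59 59 1e

D0: mem[0x10..0x12] <- [50 1e a8]
D1: mem[0x1d..0x23] <- [46 44 33 b9 5a 2e 59]
D2: mem[0x0d..0x10] <- [33 b9 5a 2e]
D3: mem[0x1b..0x1c] <- [2e 59]
query mem[0x1a]=0x59, mem[0x12]=0xa8, mem[0x1c]=0x59, mem[0x23]=0x59, mem[0x11]=0x1e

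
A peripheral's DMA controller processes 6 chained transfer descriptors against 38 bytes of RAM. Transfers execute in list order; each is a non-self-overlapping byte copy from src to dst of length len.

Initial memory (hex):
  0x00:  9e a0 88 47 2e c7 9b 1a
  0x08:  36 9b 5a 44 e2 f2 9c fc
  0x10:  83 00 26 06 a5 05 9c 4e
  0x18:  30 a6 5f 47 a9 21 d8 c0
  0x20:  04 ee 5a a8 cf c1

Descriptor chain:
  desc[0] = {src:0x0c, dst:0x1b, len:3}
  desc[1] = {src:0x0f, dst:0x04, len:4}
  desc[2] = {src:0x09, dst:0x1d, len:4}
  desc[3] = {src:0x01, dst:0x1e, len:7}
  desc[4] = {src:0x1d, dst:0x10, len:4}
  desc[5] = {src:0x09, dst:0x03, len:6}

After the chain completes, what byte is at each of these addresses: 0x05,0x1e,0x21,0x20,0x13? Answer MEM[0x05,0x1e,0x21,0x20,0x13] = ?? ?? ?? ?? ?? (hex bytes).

MEM[0x05,0x1e,0x21,0x20,0x13] = 44 a0 fc 47 47

[0] 0x0c->0x1b len=3 : e2 f2 9c
[1] 0x0f->0x04 len=4 : fc 83 00 26
[2] 0x09->0x1d len=4 : 9b 5a 44 e2
[3] 0x01->0x1e len=7 : a0 88 47 fc 83 00 26
[4] 0x1d->0x10 len=4 : 9b a0 88 47
[5] 0x09->0x03 len=6 : 9b 5a 44 e2 f2 9c
query mem[0x05]=0x44, mem[0x1e]=0xa0, mem[0x21]=0xfc, mem[0x20]=0x47, mem[0x13]=0x47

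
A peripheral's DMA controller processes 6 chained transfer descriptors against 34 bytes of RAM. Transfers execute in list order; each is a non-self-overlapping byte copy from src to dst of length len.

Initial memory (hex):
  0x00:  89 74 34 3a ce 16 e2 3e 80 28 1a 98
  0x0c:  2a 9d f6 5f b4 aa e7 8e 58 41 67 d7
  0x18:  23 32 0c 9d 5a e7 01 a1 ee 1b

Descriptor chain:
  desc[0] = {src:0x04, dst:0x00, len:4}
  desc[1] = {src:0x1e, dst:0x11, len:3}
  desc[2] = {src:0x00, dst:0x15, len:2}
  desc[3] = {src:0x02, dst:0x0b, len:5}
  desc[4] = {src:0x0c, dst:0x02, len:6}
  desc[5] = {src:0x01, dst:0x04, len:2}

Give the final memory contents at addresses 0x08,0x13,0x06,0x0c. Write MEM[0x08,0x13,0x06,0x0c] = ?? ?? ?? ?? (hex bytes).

MEM[0x08,0x13,0x06,0x0c] = 80 ee b4 3e

  after D0: wrote 4B at 0x00 = ce16e23e
  after D1: wrote 3B at 0x11 = 01a1ee
  after D2: wrote 2B at 0x15 = ce16
  after D3: wrote 5B at 0x0b = e23ece16e2
  after D4: wrote 6B at 0x02 = 3ece16e2b401
  after D5: wrote 2B at 0x04 = 163e
query mem[0x08]=0x80, mem[0x13]=0xee, mem[0x06]=0xb4, mem[0x0c]=0x3e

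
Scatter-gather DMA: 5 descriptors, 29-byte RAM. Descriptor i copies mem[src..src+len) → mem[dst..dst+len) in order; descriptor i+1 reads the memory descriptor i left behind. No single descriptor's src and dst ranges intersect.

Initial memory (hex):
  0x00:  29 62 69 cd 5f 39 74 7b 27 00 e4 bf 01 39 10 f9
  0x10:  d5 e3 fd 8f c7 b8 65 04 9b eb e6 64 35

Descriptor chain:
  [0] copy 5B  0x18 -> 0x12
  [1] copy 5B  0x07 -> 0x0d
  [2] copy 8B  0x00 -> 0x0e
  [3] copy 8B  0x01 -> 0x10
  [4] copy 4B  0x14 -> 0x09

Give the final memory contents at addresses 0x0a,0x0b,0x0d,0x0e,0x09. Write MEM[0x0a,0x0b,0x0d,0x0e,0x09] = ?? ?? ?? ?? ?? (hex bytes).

#0 dst[0x12+5] := {0x9b,0xeb,0xe6,0x64,0x35}
#1 dst[0x0d+5] := {0x7b,0x27,0x00,0xe4,0xbf}
#2 dst[0x0e+8] := {0x29,0x62,0x69,0xcd,0x5f,0x39,0x74,0x7b}
#3 dst[0x10+8] := {0x62,0x69,0xcd,0x5f,0x39,0x74,0x7b,0x27}
#4 dst[0x09+4] := {0x39,0x74,0x7b,0x27}
query mem[0x0a]=0x74, mem[0x0b]=0x7b, mem[0x0d]=0x7b, mem[0x0e]=0x29, mem[0x09]=0x39

MEM[0x0a,0x0b,0x0d,0x0e,0x09] = 74 7b 7b 29 39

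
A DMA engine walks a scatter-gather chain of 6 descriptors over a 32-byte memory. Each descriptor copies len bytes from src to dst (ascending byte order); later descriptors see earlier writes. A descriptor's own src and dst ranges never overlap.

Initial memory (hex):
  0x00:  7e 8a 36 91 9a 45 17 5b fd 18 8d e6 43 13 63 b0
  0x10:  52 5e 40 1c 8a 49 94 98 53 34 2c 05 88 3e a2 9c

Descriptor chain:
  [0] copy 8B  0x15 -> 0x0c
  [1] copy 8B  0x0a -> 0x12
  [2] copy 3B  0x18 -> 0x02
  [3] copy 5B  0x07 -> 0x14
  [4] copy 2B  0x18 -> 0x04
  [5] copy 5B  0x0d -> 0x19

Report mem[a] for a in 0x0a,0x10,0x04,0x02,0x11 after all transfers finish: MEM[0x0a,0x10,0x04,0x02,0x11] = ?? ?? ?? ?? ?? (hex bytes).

MEM[0x0a,0x10,0x04,0x02,0x11] = 8d 34 e6 34 2c

  after D0: wrote 8B at 0x0c = 49949853342c0588
  after D1: wrote 8B at 0x12 = 8de649949853342c
  after D2: wrote 3B at 0x02 = 342c2c
  after D3: wrote 5B at 0x14 = 5bfd188de6
  after D4: wrote 2B at 0x04 = e62c
  after D5: wrote 5B at 0x19 = 949853342c
query mem[0x0a]=0x8d, mem[0x10]=0x34, mem[0x04]=0xe6, mem[0x02]=0x34, mem[0x11]=0x2c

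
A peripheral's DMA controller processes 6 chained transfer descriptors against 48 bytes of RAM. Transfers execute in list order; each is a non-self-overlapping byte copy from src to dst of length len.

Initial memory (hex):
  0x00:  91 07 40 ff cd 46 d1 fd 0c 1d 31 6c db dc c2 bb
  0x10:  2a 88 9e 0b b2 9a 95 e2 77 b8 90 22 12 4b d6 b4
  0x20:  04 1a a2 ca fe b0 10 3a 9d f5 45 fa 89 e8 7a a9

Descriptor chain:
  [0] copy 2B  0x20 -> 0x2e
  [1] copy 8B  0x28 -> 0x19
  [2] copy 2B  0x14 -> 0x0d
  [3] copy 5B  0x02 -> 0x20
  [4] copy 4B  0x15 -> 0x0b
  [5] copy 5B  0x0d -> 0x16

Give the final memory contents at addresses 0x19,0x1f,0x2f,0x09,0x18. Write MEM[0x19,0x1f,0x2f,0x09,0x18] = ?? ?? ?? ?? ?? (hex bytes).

MEM[0x19,0x1f,0x2f,0x09,0x18] = 2a 04 1a 1d bb

  after D0: wrote 2B at 0x2e = 041a
  after D1: wrote 8B at 0x19 = 9df545fa89e8041a
  after D2: wrote 2B at 0x0d = b29a
  after D3: wrote 5B at 0x20 = 40ffcd46d1
  after D4: wrote 4B at 0x0b = 9a95e277
  after D5: wrote 5B at 0x16 = e277bb2a88
query mem[0x19]=0x2a, mem[0x1f]=0x04, mem[0x2f]=0x1a, mem[0x09]=0x1d, mem[0x18]=0xbb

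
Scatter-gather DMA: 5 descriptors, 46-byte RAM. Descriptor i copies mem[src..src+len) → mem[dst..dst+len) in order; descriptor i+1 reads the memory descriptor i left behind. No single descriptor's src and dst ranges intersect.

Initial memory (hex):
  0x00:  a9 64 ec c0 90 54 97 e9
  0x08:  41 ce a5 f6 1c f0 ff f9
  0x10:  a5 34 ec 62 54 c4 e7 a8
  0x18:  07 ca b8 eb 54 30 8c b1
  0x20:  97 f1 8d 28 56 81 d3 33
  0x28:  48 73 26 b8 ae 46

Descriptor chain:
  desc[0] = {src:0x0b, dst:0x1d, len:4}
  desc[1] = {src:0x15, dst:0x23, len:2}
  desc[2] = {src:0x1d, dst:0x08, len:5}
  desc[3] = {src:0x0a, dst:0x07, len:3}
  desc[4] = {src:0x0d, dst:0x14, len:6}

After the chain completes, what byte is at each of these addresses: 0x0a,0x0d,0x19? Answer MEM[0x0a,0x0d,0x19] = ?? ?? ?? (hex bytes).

  after D0: wrote 4B at 0x1d = f61cf0ff
  after D1: wrote 2B at 0x23 = c4e7
  after D2: wrote 5B at 0x08 = f61cf0fff1
  after D3: wrote 3B at 0x07 = f0fff1
  after D4: wrote 6B at 0x14 = f0fff9a534ec
query mem[0x0a]=0xf0, mem[0x0d]=0xf0, mem[0x19]=0xec

MEM[0x0a,0x0d,0x19] = f0 f0 ec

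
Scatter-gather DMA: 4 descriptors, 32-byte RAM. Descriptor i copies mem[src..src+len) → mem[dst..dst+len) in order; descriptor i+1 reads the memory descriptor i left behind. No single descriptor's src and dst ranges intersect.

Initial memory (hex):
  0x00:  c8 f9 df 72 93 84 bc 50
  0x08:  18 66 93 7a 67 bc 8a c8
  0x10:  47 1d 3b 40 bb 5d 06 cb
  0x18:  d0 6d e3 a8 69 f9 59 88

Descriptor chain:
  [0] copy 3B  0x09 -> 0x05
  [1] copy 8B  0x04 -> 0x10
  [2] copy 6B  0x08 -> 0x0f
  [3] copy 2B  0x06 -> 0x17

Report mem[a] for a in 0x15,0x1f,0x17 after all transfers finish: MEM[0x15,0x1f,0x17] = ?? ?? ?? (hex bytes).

MEM[0x15,0x1f,0x17] = 66 88 93

#0 dst[0x05+3] := {0x66,0x93,0x7a}
#1 dst[0x10+8] := {0x93,0x66,0x93,0x7a,0x18,0x66,0x93,0x7a}
#2 dst[0x0f+6] := {0x18,0x66,0x93,0x7a,0x67,0xbc}
#3 dst[0x17+2] := {0x93,0x7a}
query mem[0x15]=0x66, mem[0x1f]=0x88, mem[0x17]=0x93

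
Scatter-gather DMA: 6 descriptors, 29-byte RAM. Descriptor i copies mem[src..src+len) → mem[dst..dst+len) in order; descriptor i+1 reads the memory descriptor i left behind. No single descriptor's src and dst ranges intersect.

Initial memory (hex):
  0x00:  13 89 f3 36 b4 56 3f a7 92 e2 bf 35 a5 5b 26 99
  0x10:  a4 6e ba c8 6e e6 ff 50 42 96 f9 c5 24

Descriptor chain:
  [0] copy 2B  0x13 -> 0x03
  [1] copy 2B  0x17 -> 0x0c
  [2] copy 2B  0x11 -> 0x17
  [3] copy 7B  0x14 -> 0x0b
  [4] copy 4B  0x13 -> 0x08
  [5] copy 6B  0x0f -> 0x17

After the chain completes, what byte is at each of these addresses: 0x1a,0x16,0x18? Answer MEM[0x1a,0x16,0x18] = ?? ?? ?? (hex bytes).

#0 dst[0x03+2] := {0xc8,0x6e}
#1 dst[0x0c+2] := {0x50,0x42}
#2 dst[0x17+2] := {0x6e,0xba}
#3 dst[0x0b+7] := {0x6e,0xe6,0xff,0x6e,0xba,0x96,0xf9}
#4 dst[0x08+4] := {0xc8,0x6e,0xe6,0xff}
#5 dst[0x17+6] := {0xba,0x96,0xf9,0xba,0xc8,0x6e}
query mem[0x1a]=0xba, mem[0x16]=0xff, mem[0x18]=0x96

MEM[0x1a,0x16,0x18] = ba ff 96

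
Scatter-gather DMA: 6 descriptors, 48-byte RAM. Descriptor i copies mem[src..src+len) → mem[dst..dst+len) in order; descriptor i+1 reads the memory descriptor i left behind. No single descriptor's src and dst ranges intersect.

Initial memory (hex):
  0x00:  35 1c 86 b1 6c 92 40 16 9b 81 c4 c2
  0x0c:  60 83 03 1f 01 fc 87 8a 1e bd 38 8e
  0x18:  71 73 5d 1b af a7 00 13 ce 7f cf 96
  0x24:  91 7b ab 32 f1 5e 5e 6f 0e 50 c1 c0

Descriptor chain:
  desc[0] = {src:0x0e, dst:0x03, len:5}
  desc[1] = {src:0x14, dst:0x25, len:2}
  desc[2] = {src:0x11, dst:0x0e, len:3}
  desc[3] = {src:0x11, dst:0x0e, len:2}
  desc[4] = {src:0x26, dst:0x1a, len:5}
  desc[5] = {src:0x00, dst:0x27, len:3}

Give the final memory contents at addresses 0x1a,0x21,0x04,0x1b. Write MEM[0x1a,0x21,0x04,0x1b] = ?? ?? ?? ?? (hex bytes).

#0 dst[0x03+5] := {0x03,0x1f,0x01,0xfc,0x87}
#1 dst[0x25+2] := {0x1e,0xbd}
#2 dst[0x0e+3] := {0xfc,0x87,0x8a}
#3 dst[0x0e+2] := {0xfc,0x87}
#4 dst[0x1a+5] := {0xbd,0x32,0xf1,0x5e,0x5e}
#5 dst[0x27+3] := {0x35,0x1c,0x86}
query mem[0x1a]=0xbd, mem[0x21]=0x7f, mem[0x04]=0x1f, mem[0x1b]=0x32

MEM[0x1a,0x21,0x04,0x1b] = bd 7f 1f 32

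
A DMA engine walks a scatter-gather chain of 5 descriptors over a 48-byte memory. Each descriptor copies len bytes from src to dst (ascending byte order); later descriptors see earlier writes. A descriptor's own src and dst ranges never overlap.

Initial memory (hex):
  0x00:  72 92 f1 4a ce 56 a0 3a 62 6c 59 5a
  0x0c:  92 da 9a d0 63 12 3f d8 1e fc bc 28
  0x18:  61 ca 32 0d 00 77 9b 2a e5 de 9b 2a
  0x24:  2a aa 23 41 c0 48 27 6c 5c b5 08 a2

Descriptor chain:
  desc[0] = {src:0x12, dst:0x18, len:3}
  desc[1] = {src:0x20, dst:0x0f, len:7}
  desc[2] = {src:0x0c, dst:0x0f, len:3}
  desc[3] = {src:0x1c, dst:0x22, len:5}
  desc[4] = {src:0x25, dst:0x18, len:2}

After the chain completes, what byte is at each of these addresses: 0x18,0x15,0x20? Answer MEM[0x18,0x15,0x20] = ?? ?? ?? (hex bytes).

MEM[0x18,0x15,0x20] = 2a 23 e5

  after D0: wrote 3B at 0x18 = 3fd81e
  after D1: wrote 7B at 0x0f = e5de9b2a2aaa23
  after D2: wrote 3B at 0x0f = 92da9a
  after D3: wrote 5B at 0x22 = 00779b2ae5
  after D4: wrote 2B at 0x18 = 2ae5
query mem[0x18]=0x2a, mem[0x15]=0x23, mem[0x20]=0xe5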